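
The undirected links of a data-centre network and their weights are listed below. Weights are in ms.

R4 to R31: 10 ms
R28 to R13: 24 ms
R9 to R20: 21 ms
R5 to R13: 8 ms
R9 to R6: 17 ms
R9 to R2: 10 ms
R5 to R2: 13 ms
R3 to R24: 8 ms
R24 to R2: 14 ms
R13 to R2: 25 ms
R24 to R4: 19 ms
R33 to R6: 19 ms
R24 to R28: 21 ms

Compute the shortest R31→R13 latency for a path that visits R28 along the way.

74 ms

Best R31 to R28: R31 → R4 → R24 → R28 costing 50
Shortest R28→R13: R28 → R13 = 24
Total via R28: 50 + 24 = 74 ms.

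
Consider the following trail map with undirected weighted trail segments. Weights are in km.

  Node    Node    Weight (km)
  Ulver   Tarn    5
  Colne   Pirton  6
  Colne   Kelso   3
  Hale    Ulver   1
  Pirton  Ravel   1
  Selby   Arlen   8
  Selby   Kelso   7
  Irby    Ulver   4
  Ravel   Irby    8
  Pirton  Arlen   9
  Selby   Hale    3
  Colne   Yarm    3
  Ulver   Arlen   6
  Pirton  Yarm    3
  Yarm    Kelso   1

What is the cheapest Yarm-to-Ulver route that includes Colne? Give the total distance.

Shortest Yarm→Colne: Yarm → Colne = 3
Best Colne to Ulver: Colne → Kelso → Selby → Hale → Ulver costing 14
Total via Colne: 3 + 14 = 17 km.

17 km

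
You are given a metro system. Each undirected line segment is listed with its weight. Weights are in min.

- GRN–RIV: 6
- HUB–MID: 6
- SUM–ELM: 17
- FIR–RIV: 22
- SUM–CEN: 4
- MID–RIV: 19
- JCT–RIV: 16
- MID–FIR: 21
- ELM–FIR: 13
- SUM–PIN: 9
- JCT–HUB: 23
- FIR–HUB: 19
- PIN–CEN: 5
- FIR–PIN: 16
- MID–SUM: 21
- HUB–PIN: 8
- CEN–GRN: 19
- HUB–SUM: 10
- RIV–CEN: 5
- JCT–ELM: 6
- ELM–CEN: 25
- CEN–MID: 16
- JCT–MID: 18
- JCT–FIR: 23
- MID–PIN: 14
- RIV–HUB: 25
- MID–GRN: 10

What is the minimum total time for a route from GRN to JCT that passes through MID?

28 min

Shortest GRN→MID: GRN → MID = 10
Shortest MID→JCT: MID → JCT = 18
Total via MID: 10 + 18 = 28 min.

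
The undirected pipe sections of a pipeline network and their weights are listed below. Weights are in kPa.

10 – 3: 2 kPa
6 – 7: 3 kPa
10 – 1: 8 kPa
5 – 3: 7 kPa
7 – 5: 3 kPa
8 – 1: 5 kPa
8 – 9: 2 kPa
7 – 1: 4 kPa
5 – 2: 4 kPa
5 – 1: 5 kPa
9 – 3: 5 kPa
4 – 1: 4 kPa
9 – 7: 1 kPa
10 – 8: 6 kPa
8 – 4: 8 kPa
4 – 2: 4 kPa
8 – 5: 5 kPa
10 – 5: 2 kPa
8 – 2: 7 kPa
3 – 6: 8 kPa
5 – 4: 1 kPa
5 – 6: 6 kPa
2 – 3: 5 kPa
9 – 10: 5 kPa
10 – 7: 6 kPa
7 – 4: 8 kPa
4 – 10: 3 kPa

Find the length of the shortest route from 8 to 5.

Compare a few routes:
8 - 9 - 7 - 5: 2+1+3 = 6
8 - 5: 5 = 5
8 - 10 - 5: 6+2 = 8
8 - 9 - 10 - 5: 2+5+2 = 9
The minimum is 5 kPa via 8 - 5.

5 kPa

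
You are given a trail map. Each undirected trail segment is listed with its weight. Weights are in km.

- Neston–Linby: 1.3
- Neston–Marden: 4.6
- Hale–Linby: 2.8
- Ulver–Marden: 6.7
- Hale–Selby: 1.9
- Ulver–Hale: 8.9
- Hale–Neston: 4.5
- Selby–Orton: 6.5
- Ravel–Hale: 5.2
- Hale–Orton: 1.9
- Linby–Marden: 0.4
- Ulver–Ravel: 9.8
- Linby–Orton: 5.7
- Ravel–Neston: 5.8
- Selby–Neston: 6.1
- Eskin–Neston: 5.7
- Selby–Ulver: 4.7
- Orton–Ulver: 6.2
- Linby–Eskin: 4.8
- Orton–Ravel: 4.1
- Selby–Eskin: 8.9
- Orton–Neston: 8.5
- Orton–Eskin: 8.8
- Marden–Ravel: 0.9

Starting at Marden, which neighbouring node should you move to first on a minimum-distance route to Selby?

Compare a few routes:
Marden–Ravel–Hale–Selby: 0.9+5.2+1.9 = 8
Marden–Linby–Hale–Selby: 0.4+2.8+1.9 = 5.1
Marden–Linby–Neston–Selby: 0.4+1.3+6.1 = 7.8
Cheapest is Marden–Linby–Hale–Selby at 5.1 km.
So from Marden the first move is to Linby.

Linby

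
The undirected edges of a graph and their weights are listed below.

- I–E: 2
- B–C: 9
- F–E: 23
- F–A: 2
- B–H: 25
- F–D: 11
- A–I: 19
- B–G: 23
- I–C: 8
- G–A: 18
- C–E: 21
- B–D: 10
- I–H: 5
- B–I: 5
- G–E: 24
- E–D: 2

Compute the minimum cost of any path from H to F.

Running Dijkstra from H:
H: 0
I: 5  (via H)
E: 7  (via I)
D: 9  (via E)
B: 10  (via I)
C: 13  (via I)
F: 20  (via D)
Shortest route: H–I–E–D–F = 20.

20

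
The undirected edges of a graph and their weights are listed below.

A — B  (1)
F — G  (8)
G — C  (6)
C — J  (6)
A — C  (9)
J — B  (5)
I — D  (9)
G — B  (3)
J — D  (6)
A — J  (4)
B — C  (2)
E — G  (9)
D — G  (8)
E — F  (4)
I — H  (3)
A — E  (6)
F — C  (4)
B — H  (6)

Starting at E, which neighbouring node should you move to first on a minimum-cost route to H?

Enumerating some paths:
E → G → B → H: 9+3+6 = 18
E → A → B → H: 6+1+6 = 13
E → F → C → B → H: 4+4+2+6 = 16
The minimum is 13 via E → A → B → H.
So from E the first move is to A.

A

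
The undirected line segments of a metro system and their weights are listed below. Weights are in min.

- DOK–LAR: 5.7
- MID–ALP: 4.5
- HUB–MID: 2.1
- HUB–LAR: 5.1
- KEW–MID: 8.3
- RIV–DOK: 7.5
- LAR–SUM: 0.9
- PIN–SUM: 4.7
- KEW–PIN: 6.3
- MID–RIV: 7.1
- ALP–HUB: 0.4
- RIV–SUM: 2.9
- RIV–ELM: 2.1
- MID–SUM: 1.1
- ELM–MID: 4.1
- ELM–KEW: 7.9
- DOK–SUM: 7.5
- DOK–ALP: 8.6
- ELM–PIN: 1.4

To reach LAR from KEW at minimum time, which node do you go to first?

Candidate routes:
KEW–MID–SUM–LAR: 8.3+1.1+0.9 = 10.3
KEW–PIN–SUM–LAR: 6.3+4.7+0.9 = 11.9
The minimum is 10.3 min via KEW–MID–SUM–LAR.
So from KEW the first move is to MID.

MID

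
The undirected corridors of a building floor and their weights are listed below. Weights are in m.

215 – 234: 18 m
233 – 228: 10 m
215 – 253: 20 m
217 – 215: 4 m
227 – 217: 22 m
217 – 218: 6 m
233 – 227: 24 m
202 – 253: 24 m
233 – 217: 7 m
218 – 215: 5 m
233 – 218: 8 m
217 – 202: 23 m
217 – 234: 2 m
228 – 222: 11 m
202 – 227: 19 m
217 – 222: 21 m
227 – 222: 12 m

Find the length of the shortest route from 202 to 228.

Settle nodes by increasing distance from 202:
202: 0
227: 19  (via 202)
217: 23  (via 202)
253: 24  (via 202)
234: 25  (via 217)
215: 27  (via 217)
218: 29  (via 217)
233: 30  (via 217)
222: 31  (via 227)
228: 40  (via 233)
Shortest route: 202–217–233–228 = 40 m.

40 m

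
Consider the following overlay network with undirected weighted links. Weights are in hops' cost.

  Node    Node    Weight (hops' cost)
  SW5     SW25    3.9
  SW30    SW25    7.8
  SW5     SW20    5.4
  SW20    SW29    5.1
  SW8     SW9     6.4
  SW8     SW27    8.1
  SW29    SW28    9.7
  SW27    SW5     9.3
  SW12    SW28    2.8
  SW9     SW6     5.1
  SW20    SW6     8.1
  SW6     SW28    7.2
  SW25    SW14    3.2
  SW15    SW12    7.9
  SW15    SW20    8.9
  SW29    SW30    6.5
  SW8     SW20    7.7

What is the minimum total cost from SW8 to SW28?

18.7 hops' cost

Candidate routes:
SW8 - SW20 - SW6 - SW28: 7.7+8.1+7.2 = 23
SW8 - SW20 - SW29 - SW28: 7.7+5.1+9.7 = 22.5
SW8 - SW9 - SW6 - SW28: 6.4+5.1+7.2 = 18.7
The minimum is 18.7 hops' cost via SW8 - SW9 - SW6 - SW28.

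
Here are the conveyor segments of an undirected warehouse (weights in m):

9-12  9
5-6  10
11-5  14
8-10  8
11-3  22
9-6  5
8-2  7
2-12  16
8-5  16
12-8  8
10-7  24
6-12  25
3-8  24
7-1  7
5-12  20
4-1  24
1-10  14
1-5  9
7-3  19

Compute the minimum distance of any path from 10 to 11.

Running Dijkstra from 10:
10: 0
8: 8  (via 10)
1: 14  (via 10)
2: 15  (via 8)
12: 16  (via 8)
7: 21  (via 1)
5: 23  (via 1)
9: 25  (via 12)
6: 30  (via 9)
3: 32  (via 8)
11: 37  (via 5)
Shortest route: 10–1–5–11 = 37 m.

37 m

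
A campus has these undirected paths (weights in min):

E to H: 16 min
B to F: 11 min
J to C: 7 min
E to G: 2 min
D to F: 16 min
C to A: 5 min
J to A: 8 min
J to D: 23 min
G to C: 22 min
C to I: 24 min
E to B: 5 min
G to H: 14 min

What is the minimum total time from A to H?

Settle nodes by increasing distance from A:
A: 0
C: 5  (via A)
J: 8  (via A)
G: 27  (via C)
E: 29  (via G)
I: 29  (via C)
D: 31  (via J)
B: 34  (via E)
H: 41  (via G)
Shortest route: A–C–G–H = 41 min.

41 min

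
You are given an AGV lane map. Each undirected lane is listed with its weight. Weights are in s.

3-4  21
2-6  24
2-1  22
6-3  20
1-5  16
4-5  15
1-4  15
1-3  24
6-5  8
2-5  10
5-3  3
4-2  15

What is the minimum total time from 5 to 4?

Settle nodes by increasing distance from 5:
5: 0
3: 3  (via 5)
6: 8  (via 5)
2: 10  (via 5)
4: 15  (via 5)
Shortest route: 5 → 4 = 15 s.

15 s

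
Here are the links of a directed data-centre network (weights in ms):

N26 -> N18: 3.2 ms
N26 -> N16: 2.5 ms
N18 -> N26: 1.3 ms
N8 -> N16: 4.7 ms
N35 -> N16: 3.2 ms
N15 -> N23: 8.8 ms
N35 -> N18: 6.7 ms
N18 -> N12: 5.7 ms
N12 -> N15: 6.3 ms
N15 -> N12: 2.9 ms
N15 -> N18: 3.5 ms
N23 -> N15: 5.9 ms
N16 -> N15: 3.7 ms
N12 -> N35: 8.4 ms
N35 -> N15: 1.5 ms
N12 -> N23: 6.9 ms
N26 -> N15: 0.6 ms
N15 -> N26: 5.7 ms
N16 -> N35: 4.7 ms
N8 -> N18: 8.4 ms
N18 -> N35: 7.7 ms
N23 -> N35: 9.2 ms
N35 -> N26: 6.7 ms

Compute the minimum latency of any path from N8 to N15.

8.4 ms

Compare a few routes:
N8–N16–N15: 4.7+3.7 = 8.4
N8–N16–N35–N15: 4.7+4.7+1.5 = 10.9
N8–N18–N26–N16–N15: 8.4+1.3+2.5+3.7 = 15.9
N8–N18–N26–N15: 8.4+1.3+0.6 = 10.3
Cheapest is N8–N16–N15 at 8.4 ms.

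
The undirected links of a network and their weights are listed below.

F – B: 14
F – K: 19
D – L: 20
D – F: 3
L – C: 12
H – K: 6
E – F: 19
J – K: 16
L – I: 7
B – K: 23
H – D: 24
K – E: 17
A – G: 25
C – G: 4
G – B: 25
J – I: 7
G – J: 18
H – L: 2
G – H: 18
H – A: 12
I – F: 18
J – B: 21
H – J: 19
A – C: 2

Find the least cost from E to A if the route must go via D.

56

Shortest E→D: E–F–D = 22
Shortest D→A: D–L–H–A = 34
Total via D: 22 + 34 = 56.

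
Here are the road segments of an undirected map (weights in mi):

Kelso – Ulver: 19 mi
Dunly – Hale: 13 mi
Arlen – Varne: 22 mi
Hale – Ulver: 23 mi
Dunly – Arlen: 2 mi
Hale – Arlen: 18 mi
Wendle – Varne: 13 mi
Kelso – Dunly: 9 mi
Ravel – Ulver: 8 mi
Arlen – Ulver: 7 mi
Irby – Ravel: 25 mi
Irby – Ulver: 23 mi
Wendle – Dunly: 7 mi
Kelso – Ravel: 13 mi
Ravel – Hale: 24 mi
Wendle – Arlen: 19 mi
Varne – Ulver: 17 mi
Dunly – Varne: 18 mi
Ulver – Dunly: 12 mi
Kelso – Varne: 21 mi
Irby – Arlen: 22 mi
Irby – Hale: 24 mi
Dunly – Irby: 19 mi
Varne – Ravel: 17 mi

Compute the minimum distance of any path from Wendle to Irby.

Shortest distances from Wendle:
Wendle: 0
Dunly: 7  (via Wendle)
Arlen: 9  (via Dunly)
Varne: 13  (via Wendle)
Kelso: 16  (via Dunly)
Ulver: 16  (via Arlen)
Hale: 20  (via Dunly)
Ravel: 24  (via Ulver)
Irby: 26  (via Dunly)
Shortest route: Wendle → Dunly → Irby = 26 mi.

26 mi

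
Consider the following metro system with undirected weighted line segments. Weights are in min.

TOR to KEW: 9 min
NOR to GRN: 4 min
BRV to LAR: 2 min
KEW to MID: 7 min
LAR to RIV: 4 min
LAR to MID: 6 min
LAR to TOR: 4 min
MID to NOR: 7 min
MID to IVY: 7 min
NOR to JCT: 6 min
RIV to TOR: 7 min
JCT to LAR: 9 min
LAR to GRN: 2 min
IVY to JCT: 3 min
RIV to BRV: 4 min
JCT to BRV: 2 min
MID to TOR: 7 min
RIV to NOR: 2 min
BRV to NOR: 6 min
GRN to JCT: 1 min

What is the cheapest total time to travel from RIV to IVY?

Enumerating some paths:
RIV - BRV - JCT - IVY: 4+2+3 = 9
RIV - LAR - GRN - JCT - IVY: 4+2+1+3 = 10
RIV - LAR - BRV - JCT - IVY: 4+2+2+3 = 11
RIV - NOR - GRN - JCT - IVY: 2+4+1+3 = 10
The minimum is 9 min via RIV - BRV - JCT - IVY.

9 min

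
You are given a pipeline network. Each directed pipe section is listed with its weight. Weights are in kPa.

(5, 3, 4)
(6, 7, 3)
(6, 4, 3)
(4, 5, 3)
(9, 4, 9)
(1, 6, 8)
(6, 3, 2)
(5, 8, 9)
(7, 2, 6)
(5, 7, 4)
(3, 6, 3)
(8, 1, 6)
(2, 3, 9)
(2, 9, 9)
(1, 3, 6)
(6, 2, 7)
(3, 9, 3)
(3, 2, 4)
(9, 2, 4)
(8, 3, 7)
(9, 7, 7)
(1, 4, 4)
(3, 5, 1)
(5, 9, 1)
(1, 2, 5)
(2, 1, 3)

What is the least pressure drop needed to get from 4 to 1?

11 kPa

Enumerating some paths:
4 - 5 - 3 - 2 - 1: 3+4+4+3 = 14
4 - 5 - 9 - 2 - 1: 3+1+4+3 = 11
The minimum is 11 kPa via 4 - 5 - 9 - 2 - 1.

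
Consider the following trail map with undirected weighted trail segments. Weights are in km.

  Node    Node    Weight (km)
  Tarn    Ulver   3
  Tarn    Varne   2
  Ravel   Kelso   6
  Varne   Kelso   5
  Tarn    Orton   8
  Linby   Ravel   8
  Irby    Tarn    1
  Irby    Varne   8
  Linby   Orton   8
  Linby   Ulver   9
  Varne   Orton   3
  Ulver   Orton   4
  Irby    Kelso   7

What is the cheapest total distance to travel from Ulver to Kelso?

10 km

Compare a few routes:
Ulver–Orton–Varne–Kelso: 4+3+5 = 12
Ulver–Tarn–Irby–Kelso: 3+1+7 = 11
Ulver–Tarn–Varne–Kelso: 3+2+5 = 10
Cheapest is Ulver–Tarn–Varne–Kelso at 10 km.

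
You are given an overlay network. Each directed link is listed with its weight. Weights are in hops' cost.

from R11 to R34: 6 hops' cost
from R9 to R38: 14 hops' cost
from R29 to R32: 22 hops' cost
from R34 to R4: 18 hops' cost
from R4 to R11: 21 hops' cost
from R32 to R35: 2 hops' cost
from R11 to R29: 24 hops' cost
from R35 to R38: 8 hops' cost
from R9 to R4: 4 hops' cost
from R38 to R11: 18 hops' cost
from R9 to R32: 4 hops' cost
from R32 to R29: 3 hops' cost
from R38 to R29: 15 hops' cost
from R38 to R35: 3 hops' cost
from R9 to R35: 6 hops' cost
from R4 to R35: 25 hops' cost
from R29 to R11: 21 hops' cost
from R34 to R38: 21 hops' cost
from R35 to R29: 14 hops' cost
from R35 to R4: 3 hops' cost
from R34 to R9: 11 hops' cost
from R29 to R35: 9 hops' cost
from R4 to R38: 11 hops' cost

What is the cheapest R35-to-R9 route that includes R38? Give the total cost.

Shortest R35→R38: R35 → R38 = 8
Shortest R38→R9: R38 → R11 → R34 → R9 = 35
Total via R38: 8 + 35 = 43 hops' cost.

43 hops' cost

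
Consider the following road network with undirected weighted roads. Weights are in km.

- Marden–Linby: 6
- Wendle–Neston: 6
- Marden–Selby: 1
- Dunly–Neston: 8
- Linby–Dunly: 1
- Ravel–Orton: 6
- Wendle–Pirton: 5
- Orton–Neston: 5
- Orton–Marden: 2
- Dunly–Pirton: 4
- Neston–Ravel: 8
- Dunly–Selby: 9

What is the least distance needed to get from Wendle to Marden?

Compare a few routes:
Wendle - Pirton - Dunly - Linby - Marden: 5+4+1+6 = 16
Wendle - Neston - Orton - Marden: 6+5+2 = 13
The minimum is 13 km via Wendle - Neston - Orton - Marden.

13 km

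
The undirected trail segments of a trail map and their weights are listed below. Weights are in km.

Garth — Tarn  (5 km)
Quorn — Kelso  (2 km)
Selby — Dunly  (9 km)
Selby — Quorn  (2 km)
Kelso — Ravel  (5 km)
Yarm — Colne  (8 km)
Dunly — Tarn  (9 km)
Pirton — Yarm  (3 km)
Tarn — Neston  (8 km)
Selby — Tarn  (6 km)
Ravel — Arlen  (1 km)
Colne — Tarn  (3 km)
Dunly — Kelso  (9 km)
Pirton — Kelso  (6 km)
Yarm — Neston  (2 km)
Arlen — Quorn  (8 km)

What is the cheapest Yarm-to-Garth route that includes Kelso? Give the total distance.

24 km

Best Yarm to Kelso: Yarm → Pirton → Kelso costing 9
Best Kelso to Garth: Kelso → Quorn → Selby → Tarn → Garth costing 15
Total via Kelso: 9 + 15 = 24 km.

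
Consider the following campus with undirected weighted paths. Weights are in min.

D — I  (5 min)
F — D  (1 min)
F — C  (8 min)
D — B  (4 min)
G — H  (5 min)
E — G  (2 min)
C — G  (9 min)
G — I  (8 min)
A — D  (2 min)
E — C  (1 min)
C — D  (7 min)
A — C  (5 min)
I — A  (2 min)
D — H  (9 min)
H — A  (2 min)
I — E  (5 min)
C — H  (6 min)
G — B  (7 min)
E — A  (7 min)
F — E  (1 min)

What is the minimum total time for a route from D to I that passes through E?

7 min

Shortest D→E: D → F → E = 2
Best E to I: E → I costing 5
Total via E: 2 + 5 = 7 min.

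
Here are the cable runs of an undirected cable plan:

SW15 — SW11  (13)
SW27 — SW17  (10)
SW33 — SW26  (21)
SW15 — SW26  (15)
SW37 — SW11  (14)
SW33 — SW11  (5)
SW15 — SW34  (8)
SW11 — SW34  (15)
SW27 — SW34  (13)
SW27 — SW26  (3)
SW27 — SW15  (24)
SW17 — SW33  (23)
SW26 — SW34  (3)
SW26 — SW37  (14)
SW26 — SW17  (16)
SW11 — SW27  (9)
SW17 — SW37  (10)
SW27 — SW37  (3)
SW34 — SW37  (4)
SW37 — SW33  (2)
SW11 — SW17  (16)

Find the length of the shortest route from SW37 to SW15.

12

Running Dijkstra from SW37:
SW37: 0
SW33: 2  (via SW37)
SW27: 3  (via SW37)
SW34: 4  (via SW37)
SW26: 6  (via SW27)
SW11: 7  (via SW33)
SW17: 10  (via SW37)
SW15: 12  (via SW34)
Shortest route: SW37–SW34–SW15 = 12.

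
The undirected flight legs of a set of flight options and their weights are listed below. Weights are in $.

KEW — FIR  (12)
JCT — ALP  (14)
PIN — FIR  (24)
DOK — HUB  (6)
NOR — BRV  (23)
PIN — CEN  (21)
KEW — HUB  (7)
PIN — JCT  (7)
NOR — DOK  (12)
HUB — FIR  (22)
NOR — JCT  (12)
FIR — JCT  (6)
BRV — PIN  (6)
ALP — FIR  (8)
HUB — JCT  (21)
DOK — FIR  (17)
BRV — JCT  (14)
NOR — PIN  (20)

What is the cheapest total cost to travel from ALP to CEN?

Running Dijkstra from ALP:
ALP: 0
FIR: 8  (via ALP)
JCT: 14  (via ALP)
KEW: 20  (via FIR)
PIN: 21  (via JCT)
DOK: 25  (via FIR)
NOR: 26  (via JCT)
BRV: 27  (via PIN)
HUB: 27  (via KEW)
CEN: 42  (via PIN)
Shortest route: ALP → JCT → PIN → CEN = $42.

$42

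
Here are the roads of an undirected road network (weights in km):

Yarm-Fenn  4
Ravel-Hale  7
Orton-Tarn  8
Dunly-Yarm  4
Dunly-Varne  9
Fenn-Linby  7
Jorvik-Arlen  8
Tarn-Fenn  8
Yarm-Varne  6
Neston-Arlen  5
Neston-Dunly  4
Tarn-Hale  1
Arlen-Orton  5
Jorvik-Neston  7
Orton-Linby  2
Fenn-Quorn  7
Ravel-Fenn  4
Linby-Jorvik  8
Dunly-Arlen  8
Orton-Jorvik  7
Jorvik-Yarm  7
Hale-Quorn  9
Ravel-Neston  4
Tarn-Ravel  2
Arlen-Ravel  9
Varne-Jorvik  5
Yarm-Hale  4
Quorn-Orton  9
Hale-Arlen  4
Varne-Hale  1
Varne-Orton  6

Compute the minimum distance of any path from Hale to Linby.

9 km

Settle nodes by increasing distance from Hale:
Hale: 0
Tarn: 1  (via Hale)
Varne: 1  (via Hale)
Ravel: 3  (via Tarn)
Yarm: 4  (via Hale)
Arlen: 4  (via Hale)
Jorvik: 6  (via Varne)
Orton: 7  (via Varne)
Fenn: 7  (via Ravel)
Neston: 7  (via Ravel)
Dunly: 8  (via Yarm)
Linby: 9  (via Orton)
Shortest route: Hale → Varne → Orton → Linby = 9 km.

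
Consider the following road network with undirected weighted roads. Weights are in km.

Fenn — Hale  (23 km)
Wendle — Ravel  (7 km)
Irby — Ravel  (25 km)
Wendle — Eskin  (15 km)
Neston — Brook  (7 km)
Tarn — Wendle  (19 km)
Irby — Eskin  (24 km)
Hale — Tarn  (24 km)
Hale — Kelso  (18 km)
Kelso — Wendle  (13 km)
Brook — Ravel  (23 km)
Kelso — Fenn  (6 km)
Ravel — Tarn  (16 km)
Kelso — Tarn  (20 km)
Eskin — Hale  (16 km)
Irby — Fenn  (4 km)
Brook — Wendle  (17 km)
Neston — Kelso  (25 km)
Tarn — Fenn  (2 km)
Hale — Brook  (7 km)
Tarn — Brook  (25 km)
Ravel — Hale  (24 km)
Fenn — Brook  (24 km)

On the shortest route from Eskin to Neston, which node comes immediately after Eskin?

Hale

Enumerating some paths:
Eskin–Wendle–Ravel–Brook–Neston: 15+7+23+7 = 52
Eskin–Wendle–Brook–Neston: 15+17+7 = 39
Eskin–Hale–Brook–Neston: 16+7+7 = 30
Eskin–Wendle–Kelso–Neston: 15+13+25 = 53
Cheapest is Eskin–Hale–Brook–Neston at 30 km.
So from Eskin the first move is to Hale.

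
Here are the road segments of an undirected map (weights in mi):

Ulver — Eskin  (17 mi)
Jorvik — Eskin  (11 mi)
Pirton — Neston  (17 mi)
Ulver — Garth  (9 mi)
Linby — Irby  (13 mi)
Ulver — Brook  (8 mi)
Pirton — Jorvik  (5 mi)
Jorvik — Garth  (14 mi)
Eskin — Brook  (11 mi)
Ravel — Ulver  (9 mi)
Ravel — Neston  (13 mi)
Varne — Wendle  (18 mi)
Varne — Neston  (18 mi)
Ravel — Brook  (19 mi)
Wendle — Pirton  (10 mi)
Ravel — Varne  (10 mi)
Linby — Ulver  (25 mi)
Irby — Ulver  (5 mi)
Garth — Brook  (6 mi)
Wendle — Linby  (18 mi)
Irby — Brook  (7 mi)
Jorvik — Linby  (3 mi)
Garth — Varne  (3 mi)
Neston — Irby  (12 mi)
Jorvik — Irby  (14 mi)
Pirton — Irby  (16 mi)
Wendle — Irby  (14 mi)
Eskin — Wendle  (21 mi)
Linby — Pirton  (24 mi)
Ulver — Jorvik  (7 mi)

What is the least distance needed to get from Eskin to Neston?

Candidate routes:
Eskin - Ulver - Irby - Neston: 17+5+12 = 34
Eskin - Jorvik - Pirton - Neston: 11+5+17 = 33
Eskin - Brook - Irby - Neston: 11+7+12 = 30
Cheapest is Eskin - Brook - Irby - Neston at 30 mi.

30 mi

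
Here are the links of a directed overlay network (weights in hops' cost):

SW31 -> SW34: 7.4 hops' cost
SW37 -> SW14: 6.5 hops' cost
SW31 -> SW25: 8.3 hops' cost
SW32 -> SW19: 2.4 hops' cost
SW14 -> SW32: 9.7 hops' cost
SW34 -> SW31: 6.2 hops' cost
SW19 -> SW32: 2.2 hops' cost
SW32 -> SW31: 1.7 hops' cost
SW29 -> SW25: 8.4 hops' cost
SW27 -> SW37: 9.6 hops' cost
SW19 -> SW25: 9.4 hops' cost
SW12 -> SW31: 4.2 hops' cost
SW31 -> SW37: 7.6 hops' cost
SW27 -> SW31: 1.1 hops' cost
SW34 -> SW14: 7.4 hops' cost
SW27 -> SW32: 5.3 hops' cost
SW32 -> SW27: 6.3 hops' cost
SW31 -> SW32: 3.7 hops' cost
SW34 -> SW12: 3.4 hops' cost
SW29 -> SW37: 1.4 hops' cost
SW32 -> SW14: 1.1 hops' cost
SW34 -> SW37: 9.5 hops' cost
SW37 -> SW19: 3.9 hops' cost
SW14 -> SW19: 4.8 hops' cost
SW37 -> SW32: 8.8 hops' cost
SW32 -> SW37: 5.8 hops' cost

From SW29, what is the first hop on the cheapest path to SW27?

Enumerating some paths:
SW29 → SW37 → SW32 → SW27: 1.4+8.8+6.3 = 16.5
SW29 → SW37 → SW14 → SW19 → SW32 → SW27: 1.4+6.5+4.8+2.2+6.3 = 21.2
SW29 → SW37 → SW14 → SW32 → SW27: 1.4+6.5+9.7+6.3 = 23.9
SW29 → SW37 → SW19 → SW32 → SW27: 1.4+3.9+2.2+6.3 = 13.8
The minimum is 13.8 hops' cost via SW29 → SW37 → SW19 → SW32 → SW27.
So from SW29 the first move is to SW37.

SW37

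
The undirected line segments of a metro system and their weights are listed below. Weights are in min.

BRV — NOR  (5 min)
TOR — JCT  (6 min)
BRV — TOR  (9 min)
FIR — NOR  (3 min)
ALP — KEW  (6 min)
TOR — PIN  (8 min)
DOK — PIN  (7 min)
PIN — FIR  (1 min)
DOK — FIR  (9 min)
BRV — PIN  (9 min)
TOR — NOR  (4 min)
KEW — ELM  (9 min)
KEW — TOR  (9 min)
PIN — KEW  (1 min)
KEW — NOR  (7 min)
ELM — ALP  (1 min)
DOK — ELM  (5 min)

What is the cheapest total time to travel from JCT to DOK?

Enumerating some paths:
JCT–TOR–KEW–PIN–DOK: 6+9+1+7 = 23
JCT–TOR–PIN–DOK: 6+8+7 = 21
JCT–TOR–NOR–FIR–DOK: 6+4+3+9 = 22
JCT–TOR–PIN–FIR–DOK: 6+8+1+9 = 24
The minimum is 21 min via JCT–TOR–PIN–DOK.

21 min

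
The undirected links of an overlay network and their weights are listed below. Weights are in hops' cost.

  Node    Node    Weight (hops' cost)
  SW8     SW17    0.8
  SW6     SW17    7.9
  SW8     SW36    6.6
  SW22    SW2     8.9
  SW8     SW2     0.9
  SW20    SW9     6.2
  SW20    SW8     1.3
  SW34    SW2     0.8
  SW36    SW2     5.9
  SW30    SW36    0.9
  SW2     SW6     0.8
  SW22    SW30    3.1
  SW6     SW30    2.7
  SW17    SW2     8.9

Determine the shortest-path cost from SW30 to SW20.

5.7 hops' cost

Candidate routes:
SW30 - SW6 - SW2 - SW8 - SW20: 2.7+0.8+0.9+1.3 = 5.7
SW30 - SW36 - SW8 - SW20: 0.9+6.6+1.3 = 8.8
SW30 - SW36 - SW2 - SW8 - SW20: 0.9+5.9+0.9+1.3 = 9
SW30 - SW6 - SW17 - SW8 - SW20: 2.7+7.9+0.8+1.3 = 12.7
The minimum is 5.7 hops' cost via SW30 - SW6 - SW2 - SW8 - SW20.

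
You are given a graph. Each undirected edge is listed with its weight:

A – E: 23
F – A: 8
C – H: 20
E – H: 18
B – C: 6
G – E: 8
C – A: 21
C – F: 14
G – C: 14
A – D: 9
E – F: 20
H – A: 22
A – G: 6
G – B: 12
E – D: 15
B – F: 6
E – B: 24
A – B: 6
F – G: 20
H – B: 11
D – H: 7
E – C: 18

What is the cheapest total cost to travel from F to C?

12

Compare a few routes:
F → B → C: 6+6 = 12
F → A → B → C: 8+6+6 = 20
F → C: 14 = 14
Cheapest is F → B → C at 12.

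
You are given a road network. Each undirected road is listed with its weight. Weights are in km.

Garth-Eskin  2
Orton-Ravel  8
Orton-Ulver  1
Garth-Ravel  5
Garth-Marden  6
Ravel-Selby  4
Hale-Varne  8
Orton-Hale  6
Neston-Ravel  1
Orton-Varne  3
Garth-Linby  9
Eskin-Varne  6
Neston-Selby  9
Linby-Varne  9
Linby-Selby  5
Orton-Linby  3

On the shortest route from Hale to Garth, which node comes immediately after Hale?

Compare a few routes:
Hale–Orton–Varne–Eskin–Garth: 6+3+6+2 = 17
Hale–Varne–Eskin–Garth: 8+6+2 = 16
Cheapest is Hale–Varne–Eskin–Garth at 16 km.
So from Hale the first move is to Varne.

Varne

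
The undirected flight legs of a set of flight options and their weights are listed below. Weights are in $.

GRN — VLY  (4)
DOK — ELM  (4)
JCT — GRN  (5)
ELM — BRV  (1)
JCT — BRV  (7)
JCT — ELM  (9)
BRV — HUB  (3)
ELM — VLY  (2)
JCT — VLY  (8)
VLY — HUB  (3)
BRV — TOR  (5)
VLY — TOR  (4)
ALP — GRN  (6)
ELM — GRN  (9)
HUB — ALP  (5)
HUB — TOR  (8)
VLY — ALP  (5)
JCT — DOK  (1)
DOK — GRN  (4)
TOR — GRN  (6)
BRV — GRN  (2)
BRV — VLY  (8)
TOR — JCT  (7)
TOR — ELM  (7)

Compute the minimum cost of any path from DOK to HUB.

$8

Candidate routes:
DOK–ELM–BRV–HUB: 4+1+3 = 8
DOK–ELM–VLY–HUB: 4+2+3 = 9
The minimum is $8 via DOK–ELM–BRV–HUB.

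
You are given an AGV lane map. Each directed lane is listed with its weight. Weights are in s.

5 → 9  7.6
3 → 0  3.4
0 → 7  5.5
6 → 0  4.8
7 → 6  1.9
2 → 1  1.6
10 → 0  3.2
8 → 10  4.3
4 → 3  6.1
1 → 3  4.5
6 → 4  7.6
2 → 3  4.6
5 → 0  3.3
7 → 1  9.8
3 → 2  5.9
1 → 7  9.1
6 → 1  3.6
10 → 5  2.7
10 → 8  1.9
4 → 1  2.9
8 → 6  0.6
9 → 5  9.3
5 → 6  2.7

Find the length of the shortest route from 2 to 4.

Candidate routes:
2 - 3 - 0 - 7 - 6 - 4: 4.6+3.4+5.5+1.9+7.6 = 23
2 - 1 - 3 - 0 - 7 - 6 - 4: 1.6+4.5+3.4+5.5+1.9+7.6 = 24.5
2 - 1 - 7 - 6 - 4: 1.6+9.1+1.9+7.6 = 20.2
Cheapest is 2 - 1 - 7 - 6 - 4 at 20.2 s.

20.2 s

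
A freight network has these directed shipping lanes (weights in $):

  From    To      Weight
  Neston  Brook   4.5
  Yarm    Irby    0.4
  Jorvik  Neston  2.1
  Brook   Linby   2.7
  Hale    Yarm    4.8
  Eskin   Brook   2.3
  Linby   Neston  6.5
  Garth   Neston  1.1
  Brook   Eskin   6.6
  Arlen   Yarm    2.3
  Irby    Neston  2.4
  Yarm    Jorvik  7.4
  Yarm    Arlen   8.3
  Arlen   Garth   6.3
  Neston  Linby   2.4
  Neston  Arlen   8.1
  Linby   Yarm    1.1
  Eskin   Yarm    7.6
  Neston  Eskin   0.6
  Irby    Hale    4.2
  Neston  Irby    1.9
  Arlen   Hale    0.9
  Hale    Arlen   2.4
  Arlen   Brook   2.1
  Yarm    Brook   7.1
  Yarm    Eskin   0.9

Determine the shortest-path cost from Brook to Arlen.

$10.8

Candidate routes:
Brook → Linby → Yarm → Irby → Hale → Arlen: 2.7+1.1+0.4+4.2+2.4 = 10.8
Brook → Linby → Yarm → Irby → Neston → Arlen: 2.7+1.1+0.4+2.4+8.1 = 14.7
Brook → Linby → Yarm → Arlen: 2.7+1.1+8.3 = 12.1
The minimum is $10.8 via Brook → Linby → Yarm → Irby → Hale → Arlen.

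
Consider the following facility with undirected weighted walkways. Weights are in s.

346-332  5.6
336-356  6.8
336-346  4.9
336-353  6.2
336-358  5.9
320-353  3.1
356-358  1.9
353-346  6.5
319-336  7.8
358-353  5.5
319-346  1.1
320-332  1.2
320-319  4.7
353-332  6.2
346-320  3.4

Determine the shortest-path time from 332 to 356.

Settle nodes by increasing distance from 332:
332: 0
320: 1.2  (via 332)
353: 4.3  (via 320)
346: 4.6  (via 320)
319: 5.7  (via 346)
336: 9.5  (via 346)
358: 9.8  (via 353)
356: 11.7  (via 358)
Shortest route: 332 → 320 → 353 → 358 → 356 = 11.7 s.

11.7 s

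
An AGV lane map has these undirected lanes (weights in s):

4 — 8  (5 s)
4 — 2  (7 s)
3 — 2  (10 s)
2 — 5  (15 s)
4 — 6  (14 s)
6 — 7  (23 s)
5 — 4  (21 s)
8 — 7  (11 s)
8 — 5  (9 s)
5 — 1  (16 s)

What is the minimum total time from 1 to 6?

44 s

Running Dijkstra from 1:
1: 0
5: 16  (via 1)
8: 25  (via 5)
4: 30  (via 8)
2: 31  (via 5)
7: 36  (via 8)
3: 41  (via 2)
6: 44  (via 4)
Shortest route: 1–5–8–4–6 = 44 s.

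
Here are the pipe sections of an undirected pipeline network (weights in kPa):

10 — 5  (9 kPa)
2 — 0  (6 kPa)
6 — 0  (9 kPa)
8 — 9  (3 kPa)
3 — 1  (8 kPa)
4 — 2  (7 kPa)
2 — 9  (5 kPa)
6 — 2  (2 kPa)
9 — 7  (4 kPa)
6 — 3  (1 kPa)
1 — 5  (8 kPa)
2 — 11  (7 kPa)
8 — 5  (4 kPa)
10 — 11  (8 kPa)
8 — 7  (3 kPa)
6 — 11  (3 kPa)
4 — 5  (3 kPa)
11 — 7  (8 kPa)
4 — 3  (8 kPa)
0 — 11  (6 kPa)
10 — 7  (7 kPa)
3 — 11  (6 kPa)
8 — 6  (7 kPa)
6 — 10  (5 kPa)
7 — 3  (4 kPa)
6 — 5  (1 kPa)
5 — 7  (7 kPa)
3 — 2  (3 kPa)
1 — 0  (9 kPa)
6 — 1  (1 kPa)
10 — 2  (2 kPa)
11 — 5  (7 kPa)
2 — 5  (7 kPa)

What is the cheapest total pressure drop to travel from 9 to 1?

8 kPa

Compare a few routes:
9 → 2 → 6 → 1: 5+2+1 = 8
9 → 8 → 5 → 6 → 1: 3+4+1+1 = 9
Cheapest is 9 → 2 → 6 → 1 at 8 kPa.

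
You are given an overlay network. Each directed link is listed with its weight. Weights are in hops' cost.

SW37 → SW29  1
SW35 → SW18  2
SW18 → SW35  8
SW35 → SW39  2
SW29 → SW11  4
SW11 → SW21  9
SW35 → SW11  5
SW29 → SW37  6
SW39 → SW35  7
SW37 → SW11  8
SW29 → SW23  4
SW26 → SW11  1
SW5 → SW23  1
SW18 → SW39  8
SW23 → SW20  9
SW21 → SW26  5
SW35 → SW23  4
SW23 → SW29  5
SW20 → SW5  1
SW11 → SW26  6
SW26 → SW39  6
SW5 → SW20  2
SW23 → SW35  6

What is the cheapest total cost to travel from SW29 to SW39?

12 hops' cost

Candidate routes:
SW29 → SW11 → SW21 → SW26 → SW39: 4+9+5+6 = 24
SW29 → SW23 → SW35 → SW39: 4+6+2 = 12
SW29 → SW23 → SW35 → SW18 → SW39: 4+6+2+8 = 20
SW29 → SW11 → SW26 → SW39: 4+6+6 = 16
The minimum is 12 hops' cost via SW29 → SW23 → SW35 → SW39.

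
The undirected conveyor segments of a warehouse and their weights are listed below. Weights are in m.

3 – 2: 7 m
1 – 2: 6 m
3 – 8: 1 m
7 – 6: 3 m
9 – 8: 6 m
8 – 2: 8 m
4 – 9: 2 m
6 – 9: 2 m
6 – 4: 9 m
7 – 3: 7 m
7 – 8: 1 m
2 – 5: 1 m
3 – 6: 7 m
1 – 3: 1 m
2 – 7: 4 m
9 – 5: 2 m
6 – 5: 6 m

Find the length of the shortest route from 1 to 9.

8 m

Compare a few routes:
1 - 3 - 8 - 7 - 2 - 5 - 9: 1+1+1+4+1+2 = 10
1 - 3 - 8 - 9: 1+1+6 = 8
1 - 2 - 5 - 9: 6+1+2 = 9
1 - 3 - 6 - 9: 1+7+2 = 10
The minimum is 8 m via 1 - 3 - 8 - 9.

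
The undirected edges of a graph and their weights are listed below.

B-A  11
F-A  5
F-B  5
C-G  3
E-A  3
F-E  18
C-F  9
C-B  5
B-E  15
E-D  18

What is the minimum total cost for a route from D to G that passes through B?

39

Best D to B: D → E → A → F → B costing 31
Best B to G: B → C → G costing 8
Total via B: 31 + 8 = 39.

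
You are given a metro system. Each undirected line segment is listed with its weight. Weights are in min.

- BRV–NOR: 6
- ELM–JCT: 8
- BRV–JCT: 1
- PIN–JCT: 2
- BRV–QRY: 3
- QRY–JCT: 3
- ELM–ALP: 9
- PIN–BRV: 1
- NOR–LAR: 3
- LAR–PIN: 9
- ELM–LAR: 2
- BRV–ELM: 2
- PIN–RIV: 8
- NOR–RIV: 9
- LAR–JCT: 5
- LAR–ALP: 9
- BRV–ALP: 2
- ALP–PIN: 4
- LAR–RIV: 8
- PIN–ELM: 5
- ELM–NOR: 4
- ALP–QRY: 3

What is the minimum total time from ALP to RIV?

11 min

Running Dijkstra from ALP:
ALP: 0
BRV: 2  (via ALP)
JCT: 3  (via BRV)
QRY: 3  (via ALP)
PIN: 3  (via BRV)
ELM: 4  (via BRV)
LAR: 6  (via ELM)
NOR: 8  (via BRV)
RIV: 11  (via PIN)
Shortest route: ALP → BRV → PIN → RIV = 11 min.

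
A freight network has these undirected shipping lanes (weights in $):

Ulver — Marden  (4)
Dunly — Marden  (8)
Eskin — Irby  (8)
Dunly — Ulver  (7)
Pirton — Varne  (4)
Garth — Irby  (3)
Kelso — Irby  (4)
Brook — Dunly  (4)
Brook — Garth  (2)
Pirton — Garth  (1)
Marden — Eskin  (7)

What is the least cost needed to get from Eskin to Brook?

Shortest distances from Eskin:
Eskin: 0
Marden: 7  (via Eskin)
Irby: 8  (via Eskin)
Ulver: 11  (via Marden)
Garth: 11  (via Irby)
Kelso: 12  (via Irby)
Pirton: 12  (via Garth)
Brook: 13  (via Garth)
Shortest route: Eskin → Irby → Garth → Brook = $13.

$13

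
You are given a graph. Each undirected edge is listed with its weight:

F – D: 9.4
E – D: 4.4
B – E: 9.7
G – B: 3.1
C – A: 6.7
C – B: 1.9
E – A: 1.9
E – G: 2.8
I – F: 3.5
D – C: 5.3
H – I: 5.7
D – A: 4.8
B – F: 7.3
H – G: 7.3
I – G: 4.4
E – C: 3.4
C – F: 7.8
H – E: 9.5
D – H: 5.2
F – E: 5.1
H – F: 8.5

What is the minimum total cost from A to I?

9.1

Candidate routes:
A - E - G - I: 1.9+2.8+4.4 = 9.1
A - E - F - I: 1.9+5.1+3.5 = 10.5
Cheapest is A - E - G - I at 9.1.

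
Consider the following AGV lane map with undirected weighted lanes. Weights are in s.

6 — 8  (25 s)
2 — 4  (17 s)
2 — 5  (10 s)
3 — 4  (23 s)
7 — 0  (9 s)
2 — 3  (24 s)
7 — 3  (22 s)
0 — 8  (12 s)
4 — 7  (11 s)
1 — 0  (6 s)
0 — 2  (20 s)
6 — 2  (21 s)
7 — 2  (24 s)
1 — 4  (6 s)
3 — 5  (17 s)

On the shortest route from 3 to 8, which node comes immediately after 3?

Candidate routes:
3 → 2 → 0 → 8: 24+20+12 = 56
3 → 4 → 7 → 0 → 8: 23+11+9+12 = 55
3 → 4 → 1 → 0 → 8: 23+6+6+12 = 47
3 → 7 → 0 → 8: 22+9+12 = 43
Cheapest is 3 → 7 → 0 → 8 at 43 s.
So from 3 the first move is to 7.

7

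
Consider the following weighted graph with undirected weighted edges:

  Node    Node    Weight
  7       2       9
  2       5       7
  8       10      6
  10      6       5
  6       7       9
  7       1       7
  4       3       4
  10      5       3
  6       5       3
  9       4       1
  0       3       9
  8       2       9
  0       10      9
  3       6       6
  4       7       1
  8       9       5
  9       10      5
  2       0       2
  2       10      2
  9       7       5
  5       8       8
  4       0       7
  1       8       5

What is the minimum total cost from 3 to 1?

12

Candidate routes:
3 - 4 - 9 - 7 - 1: 4+1+5+7 = 17
3 - 4 - 9 - 8 - 1: 4+1+5+5 = 15
3 - 4 - 7 - 1: 4+1+7 = 12
The minimum is 12 via 3 - 4 - 7 - 1.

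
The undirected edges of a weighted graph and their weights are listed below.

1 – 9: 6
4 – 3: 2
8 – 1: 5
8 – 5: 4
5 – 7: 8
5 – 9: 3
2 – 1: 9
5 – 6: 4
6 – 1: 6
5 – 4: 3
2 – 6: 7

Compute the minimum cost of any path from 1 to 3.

14

Compare a few routes:
1–6–5–4–3: 6+4+3+2 = 15
1–8–5–4–3: 5+4+3+2 = 14
Cheapest is 1–8–5–4–3 at 14.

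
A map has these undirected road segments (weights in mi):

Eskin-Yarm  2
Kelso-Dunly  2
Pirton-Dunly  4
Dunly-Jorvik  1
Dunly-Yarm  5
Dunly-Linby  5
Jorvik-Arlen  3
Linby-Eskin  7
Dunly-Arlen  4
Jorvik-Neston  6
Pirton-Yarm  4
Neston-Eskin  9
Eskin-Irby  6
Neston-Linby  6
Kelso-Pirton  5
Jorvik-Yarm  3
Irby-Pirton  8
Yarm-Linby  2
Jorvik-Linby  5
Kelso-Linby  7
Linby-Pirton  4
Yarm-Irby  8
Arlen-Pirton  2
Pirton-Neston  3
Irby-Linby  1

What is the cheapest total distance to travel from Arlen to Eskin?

8 mi

Candidate routes:
Arlen–Pirton–Yarm–Eskin: 2+4+2 = 8
Arlen–Pirton–Linby–Yarm–Eskin: 2+4+2+2 = 10
Arlen–Dunly–Jorvik–Yarm–Eskin: 4+1+3+2 = 10
The minimum is 8 mi via Arlen–Pirton–Yarm–Eskin.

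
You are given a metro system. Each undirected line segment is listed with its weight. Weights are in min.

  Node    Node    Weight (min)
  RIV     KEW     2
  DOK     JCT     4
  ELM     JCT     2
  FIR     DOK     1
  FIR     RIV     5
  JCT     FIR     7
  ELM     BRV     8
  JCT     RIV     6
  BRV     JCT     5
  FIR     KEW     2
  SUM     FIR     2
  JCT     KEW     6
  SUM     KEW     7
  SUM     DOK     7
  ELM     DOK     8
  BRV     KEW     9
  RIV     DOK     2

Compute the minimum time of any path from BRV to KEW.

Settle nodes by increasing distance from BRV:
BRV: 0
JCT: 5  (via BRV)
ELM: 7  (via JCT)
DOK: 9  (via JCT)
KEW: 9  (via BRV)
Shortest route: BRV → KEW = 9 min.

9 min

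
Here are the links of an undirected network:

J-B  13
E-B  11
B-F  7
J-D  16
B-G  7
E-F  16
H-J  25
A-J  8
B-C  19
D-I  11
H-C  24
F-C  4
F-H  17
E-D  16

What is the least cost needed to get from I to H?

52

Candidate routes:
I–D–J–H: 11+16+25 = 52
I–D–E–F–H: 11+16+16+17 = 60
Cheapest is I–D–J–H at 52.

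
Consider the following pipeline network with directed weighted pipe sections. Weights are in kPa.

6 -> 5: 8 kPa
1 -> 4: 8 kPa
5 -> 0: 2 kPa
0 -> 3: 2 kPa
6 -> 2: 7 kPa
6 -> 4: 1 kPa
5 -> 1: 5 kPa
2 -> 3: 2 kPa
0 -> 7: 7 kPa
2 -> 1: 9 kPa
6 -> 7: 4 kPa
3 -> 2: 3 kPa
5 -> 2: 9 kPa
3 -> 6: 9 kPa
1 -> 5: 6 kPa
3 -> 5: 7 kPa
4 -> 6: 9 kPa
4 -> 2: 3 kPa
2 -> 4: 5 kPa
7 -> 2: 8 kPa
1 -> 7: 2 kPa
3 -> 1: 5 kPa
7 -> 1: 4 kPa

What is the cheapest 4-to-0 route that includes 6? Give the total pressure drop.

19 kPa

Best 4 to 6: 4–6 costing 9
Shortest 6→0: 6–5–0 = 10
Total via 6: 9 + 10 = 19 kPa.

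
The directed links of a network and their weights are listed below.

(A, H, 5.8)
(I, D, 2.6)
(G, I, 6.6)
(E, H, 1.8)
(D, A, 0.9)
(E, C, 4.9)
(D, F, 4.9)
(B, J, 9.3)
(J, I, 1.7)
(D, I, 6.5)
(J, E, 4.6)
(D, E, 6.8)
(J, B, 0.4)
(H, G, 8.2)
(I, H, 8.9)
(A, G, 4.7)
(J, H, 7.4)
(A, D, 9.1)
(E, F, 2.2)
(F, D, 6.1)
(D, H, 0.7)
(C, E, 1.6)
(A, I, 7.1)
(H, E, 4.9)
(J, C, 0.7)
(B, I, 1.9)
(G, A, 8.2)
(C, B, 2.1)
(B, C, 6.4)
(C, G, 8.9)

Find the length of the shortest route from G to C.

Shortest distances from G:
G: 0
I: 6.6  (via G)
A: 8.2  (via G)
D: 9.2  (via I)
H: 9.9  (via D)
F: 14.1  (via D)
E: 14.8  (via H)
C: 19.7  (via E)
Shortest route: G → I → D → H → E → C = 19.7.

19.7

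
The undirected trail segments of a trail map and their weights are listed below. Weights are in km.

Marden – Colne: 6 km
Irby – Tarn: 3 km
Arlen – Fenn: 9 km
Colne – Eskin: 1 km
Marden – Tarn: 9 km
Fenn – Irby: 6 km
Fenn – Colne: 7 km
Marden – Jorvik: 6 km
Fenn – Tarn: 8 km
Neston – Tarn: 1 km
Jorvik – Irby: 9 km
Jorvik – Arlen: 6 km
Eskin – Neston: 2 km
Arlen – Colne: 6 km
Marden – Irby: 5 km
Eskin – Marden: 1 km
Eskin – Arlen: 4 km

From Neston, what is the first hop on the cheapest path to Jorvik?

Compare a few routes:
Neston → Tarn → Irby → Jorvik: 1+3+9 = 13
Neston → Eskin → Marden → Jorvik: 2+1+6 = 9
Neston → Eskin → Arlen → Jorvik: 2+4+6 = 12
The minimum is 9 km via Neston → Eskin → Marden → Jorvik.
So from Neston the first move is to Eskin.

Eskin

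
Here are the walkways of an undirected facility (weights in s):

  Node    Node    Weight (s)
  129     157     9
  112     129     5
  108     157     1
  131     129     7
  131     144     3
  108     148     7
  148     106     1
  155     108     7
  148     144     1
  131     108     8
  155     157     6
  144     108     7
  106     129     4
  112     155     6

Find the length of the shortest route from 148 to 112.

Enumerating some paths:
148 → 106 → 129 → 112: 1+4+5 = 10
148 → 144 → 131 → 129 → 112: 1+3+7+5 = 16
Cheapest is 148 → 106 → 129 → 112 at 10 s.

10 s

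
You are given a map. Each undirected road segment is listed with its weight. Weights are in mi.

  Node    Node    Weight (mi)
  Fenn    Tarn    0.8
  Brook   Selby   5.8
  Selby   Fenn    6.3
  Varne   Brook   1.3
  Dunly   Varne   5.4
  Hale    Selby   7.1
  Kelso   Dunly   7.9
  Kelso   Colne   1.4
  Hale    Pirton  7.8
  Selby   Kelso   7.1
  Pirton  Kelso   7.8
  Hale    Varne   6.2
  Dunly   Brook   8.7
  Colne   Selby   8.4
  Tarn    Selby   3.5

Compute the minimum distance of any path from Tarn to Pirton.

Shortest distances from Tarn:
Tarn: 0
Fenn: 0.8  (via Tarn)
Selby: 3.5  (via Tarn)
Brook: 9.3  (via Selby)
Varne: 10.6  (via Brook)
Hale: 10.6  (via Selby)
Kelso: 10.6  (via Selby)
Colne: 11.9  (via Selby)
Dunly: 16  (via Varne)
Pirton: 18.4  (via Hale)
Shortest route: Tarn–Selby–Hale–Pirton = 18.4 mi.

18.4 mi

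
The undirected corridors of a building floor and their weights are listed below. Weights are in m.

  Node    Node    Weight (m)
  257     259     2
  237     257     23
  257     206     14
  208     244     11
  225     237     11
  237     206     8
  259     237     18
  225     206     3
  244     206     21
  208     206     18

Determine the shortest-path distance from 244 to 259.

Settle nodes by increasing distance from 244:
244: 0
208: 11  (via 244)
206: 21  (via 244)
225: 24  (via 206)
237: 29  (via 206)
257: 35  (via 206)
259: 37  (via 257)
Shortest route: 244–206–257–259 = 37 m.

37 m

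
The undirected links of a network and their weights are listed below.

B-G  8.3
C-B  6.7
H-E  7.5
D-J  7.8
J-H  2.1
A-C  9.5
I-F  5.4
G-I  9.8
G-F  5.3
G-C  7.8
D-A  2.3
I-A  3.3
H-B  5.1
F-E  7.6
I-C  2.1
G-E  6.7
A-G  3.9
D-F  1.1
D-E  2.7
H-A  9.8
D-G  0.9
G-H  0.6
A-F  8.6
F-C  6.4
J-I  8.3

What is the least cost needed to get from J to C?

Candidate routes:
J → H → G → C: 2.1+0.6+7.8 = 10.5
J → I → C: 8.3+2.1 = 10.4
Cheapest is J → I → C at 10.4.

10.4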